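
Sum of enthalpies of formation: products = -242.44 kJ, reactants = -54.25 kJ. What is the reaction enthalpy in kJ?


dH_rxn = sum(dH_f products) - sum(dH_f reactants)
dH_rxn = -242.44 - (-54.25)
dH_rxn = -188.19 kJ:

-188.19 kJ


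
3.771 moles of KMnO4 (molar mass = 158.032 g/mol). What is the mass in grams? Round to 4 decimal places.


mass = n * M
mass = 3.771 * 158.032
mass = 595.938672 g, rounded to 4 dp:

595.9387 g


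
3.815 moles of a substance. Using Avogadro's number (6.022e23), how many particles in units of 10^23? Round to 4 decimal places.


N = n * NA, then divide by 1e23 for the requested units.
N / 1e23 = n * 6.022
N / 1e23 = 3.815 * 6.022
N / 1e23 = 22.97393, rounded to 4 dp:

22.9739


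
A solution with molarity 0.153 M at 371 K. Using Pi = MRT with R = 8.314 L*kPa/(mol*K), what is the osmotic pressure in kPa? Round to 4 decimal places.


Osmotic pressure (van't Hoff): Pi = M*R*T.
RT = 8.314 * 371 = 3084.494
Pi = 0.153 * 3084.494
Pi = 471.927582 kPa, rounded to 4 dp:

471.9276 kPa


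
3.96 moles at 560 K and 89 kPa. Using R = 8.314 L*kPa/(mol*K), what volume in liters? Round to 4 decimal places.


PV = nRT, solve for V = nRT / P.
nRT = 3.96 * 8.314 * 560 = 18437.1264
V = 18437.1264 / 89
V = 207.1587236 L, rounded to 4 dp:

207.1587 L


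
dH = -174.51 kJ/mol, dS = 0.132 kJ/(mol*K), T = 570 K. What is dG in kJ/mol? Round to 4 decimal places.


Gibbs: dG = dH - T*dS (consistent units, dS already in kJ/(mol*K)).
T*dS = 570 * 0.132 = 75.24
dG = -174.51 - (75.24)
dG = -249.75 kJ/mol, rounded to 4 dp:

-249.7500 kJ/mol


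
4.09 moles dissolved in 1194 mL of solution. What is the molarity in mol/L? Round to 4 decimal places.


Convert volume to liters: V_L = V_mL / 1000.
V_L = 1194 / 1000 = 1.194 L
M = n / V_L = 4.09 / 1.194
M = 3.42546064 mol/L, rounded to 4 dp:

3.4255 mol/L


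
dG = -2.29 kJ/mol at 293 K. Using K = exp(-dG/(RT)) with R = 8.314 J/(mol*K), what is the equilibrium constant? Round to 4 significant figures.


dG is in kJ/mol; multiply by 1000 to match R in J/(mol*K).
RT = 8.314 * 293 = 2436.002 J/mol
exponent = -dG*1000 / (RT) = -(-2.29*1000) / 2436.002 = 0.94006491
K = exp(0.94006491)
K = 2.5601476, rounded to 4 significant figures:

2.560


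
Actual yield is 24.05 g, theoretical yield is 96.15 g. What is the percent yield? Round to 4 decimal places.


% yield = 100 * actual / theoretical
% yield = 100 * 24.05 / 96.15
% yield = 25.01300052 %, rounded to 4 dp:

25.0130 %


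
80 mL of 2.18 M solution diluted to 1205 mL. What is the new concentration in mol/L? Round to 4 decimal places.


Dilution: M1*V1 = M2*V2, solve for M2.
M2 = M1*V1 / V2
M2 = 2.18 * 80 / 1205
M2 = 174.4 / 1205
M2 = 0.14473029 mol/L, rounded to 4 dp:

0.1447 mol/L


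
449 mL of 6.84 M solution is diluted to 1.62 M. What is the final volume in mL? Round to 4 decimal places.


Dilution: M1*V1 = M2*V2, solve for V2.
V2 = M1*V1 / M2
V2 = 6.84 * 449 / 1.62
V2 = 3071.16 / 1.62
V2 = 1895.77777778 mL, rounded to 4 dp:

1895.7778 mL


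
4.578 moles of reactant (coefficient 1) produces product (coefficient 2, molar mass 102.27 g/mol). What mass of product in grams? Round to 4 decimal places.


Use the coefficient ratio to convert reactant moles to product moles, then multiply by the product's molar mass.
moles_P = moles_R * (coeff_P / coeff_R) = 4.578 * (2/1) = 9.156
mass_P = moles_P * M_P = 9.156 * 102.27
mass_P = 936.38412 g, rounded to 4 dp:

936.3841 g


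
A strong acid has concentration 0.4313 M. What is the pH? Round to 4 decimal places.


A strong acid dissociates completely, so [H+] equals the given concentration.
pH = -log10([H+]) = -log10(0.4313)
pH = 0.36522054, rounded to 4 dp:

0.3652


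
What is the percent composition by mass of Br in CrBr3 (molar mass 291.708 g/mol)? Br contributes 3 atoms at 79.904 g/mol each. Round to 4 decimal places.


pct = 100 * (n_elem * M_elem) / M_total
mass_contribution = 3 * 79.904 = 239.712 g/mol
pct = 100 * 239.712 / 291.708
pct = 82.17532601 %, rounded to 4 dp:

82.1753 %


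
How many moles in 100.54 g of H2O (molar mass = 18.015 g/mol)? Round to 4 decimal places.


n = mass / M
n = 100.54 / 18.015
n = 5.5809048 mol, rounded to 4 dp:

5.5809 mol


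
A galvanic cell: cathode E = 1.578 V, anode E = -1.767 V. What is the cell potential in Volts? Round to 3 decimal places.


Standard cell potential: E_cell = E_cathode - E_anode.
E_cell = 1.578 - (-1.767)
E_cell = 3.345 V, rounded to 3 dp:

3.345 V


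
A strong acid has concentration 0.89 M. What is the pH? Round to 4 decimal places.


A strong acid dissociates completely, so [H+] equals the given concentration.
pH = -log10([H+]) = -log10(0.89)
pH = 0.05060999, rounded to 4 dp:

0.0506


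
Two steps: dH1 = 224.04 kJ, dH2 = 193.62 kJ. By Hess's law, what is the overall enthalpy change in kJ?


Hess's law: enthalpy is a state function, so add the step enthalpies.
dH_total = dH1 + dH2 = 224.04 + (193.62)
dH_total = 417.66 kJ:

417.66 kJ


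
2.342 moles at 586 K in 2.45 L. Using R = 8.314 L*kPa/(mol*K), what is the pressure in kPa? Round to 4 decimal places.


PV = nRT, solve for P = nRT / V.
nRT = 2.342 * 8.314 * 586 = 11410.2334
P = 11410.2334 / 2.45
P = 4657.23812245 kPa, rounded to 4 dp:

4657.2381 kPa


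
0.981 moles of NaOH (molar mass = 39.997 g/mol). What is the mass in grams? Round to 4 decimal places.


mass = n * M
mass = 0.981 * 39.997
mass = 39.237057 g, rounded to 4 dp:

39.2371 g


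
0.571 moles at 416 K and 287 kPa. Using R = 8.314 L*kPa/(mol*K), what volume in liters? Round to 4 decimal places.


PV = nRT, solve for V = nRT / P.
nRT = 0.571 * 8.314 * 416 = 1974.8743
V = 1974.8743 / 287
V = 6.88109512 L, rounded to 4 dp:

6.8811 L


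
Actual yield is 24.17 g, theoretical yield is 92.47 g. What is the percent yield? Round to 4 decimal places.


% yield = 100 * actual / theoretical
% yield = 100 * 24.17 / 92.47
% yield = 26.13820699 %, rounded to 4 dp:

26.1382 %


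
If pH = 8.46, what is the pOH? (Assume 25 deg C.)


At 25 deg C, pH + pOH = 14.
pOH = 14 - pH = 14 - 8.46
pOH = 5.54:

5.54


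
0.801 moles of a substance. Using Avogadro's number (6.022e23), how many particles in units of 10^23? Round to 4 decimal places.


N = n * NA, then divide by 1e23 for the requested units.
N / 1e23 = n * 6.022
N / 1e23 = 0.801 * 6.022
N / 1e23 = 4.823622, rounded to 4 dp:

4.8236


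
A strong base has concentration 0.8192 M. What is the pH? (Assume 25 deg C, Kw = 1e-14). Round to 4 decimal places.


A strong base dissociates completely, so [OH-] equals the given concentration.
pOH = -log10([OH-]) = -log10(0.8192) = 0.08661
pH = 14 - pOH = 14 - 0.08661
pH = 13.91339, rounded to 4 dp:

13.9134


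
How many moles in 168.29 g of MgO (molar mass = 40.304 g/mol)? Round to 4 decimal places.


n = mass / M
n = 168.29 / 40.304
n = 4.17551608 mol, rounded to 4 dp:

4.1755 mol


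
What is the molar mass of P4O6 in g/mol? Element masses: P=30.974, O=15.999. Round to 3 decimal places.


M = sum(count * atomic_mass) over atoms.
M = 4*30.974 + 6*15.999
M = 123.896 + 95.994
M = 219.89 g/mol, rounded to 3 dp:

219.890 g/mol


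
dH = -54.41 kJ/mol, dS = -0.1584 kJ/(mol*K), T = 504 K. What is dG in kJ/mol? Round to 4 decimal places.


Gibbs: dG = dH - T*dS (consistent units, dS already in kJ/(mol*K)).
T*dS = 504 * -0.1584 = -79.8336
dG = -54.41 - (-79.8336)
dG = 25.4236 kJ/mol, rounded to 4 dp:

25.4236 kJ/mol


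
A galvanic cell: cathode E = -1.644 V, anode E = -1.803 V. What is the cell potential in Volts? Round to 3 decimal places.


Standard cell potential: E_cell = E_cathode - E_anode.
E_cell = -1.644 - (-1.803)
E_cell = 0.159 V, rounded to 3 dp:

0.159 V


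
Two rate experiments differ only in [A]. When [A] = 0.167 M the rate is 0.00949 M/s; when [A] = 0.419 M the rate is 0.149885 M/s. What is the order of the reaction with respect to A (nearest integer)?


Rate is proportional to [A]^n, so rate2/rate1 = ([A]2/[A]1)^n. Take logs to solve for n.
rate2/rate1 = 0.149885 / 0.00949 = 15.794
[A]2/[A]1 = 0.419 / 0.167 = 2.509
n = ln(15.794) / ln(2.509) = 3.0
Nearest integer order:

3


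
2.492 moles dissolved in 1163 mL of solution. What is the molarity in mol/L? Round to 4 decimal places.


Convert volume to liters: V_L = V_mL / 1000.
V_L = 1163 / 1000 = 1.163 L
M = n / V_L = 2.492 / 1.163
M = 2.14273431 mol/L, rounded to 4 dp:

2.1427 mol/L


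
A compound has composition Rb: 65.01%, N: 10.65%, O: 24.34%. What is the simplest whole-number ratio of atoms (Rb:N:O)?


Assume 100 g of compound, divide each mass% by atomic mass to get moles, then normalize by the smallest to get a raw atom ratio.
Moles per 100 g: Rb: 65.01/85.468 = 0.7606, N: 10.65/14.007 = 0.7603, O: 24.34/15.999 = 1.5213
Raw ratio (divide by min = 0.7603): Rb: 1.0, N: 1.0, O: 2.001
Multiply by 1 to clear fractions: Rb: 1.0 ~= 1, N: 1.0 ~= 1, O: 2.001 ~= 2
Reduce by GCD to get the simplest whole-number ratio:

1:1:2


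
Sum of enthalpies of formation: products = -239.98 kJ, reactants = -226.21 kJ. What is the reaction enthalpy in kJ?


dH_rxn = sum(dH_f products) - sum(dH_f reactants)
dH_rxn = -239.98 - (-226.21)
dH_rxn = -13.77 kJ:

-13.77 kJ


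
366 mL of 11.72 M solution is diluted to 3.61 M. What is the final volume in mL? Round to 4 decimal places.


Dilution: M1*V1 = M2*V2, solve for V2.
V2 = M1*V1 / M2
V2 = 11.72 * 366 / 3.61
V2 = 4289.52 / 3.61
V2 = 1188.23268698 mL, rounded to 4 dp:

1188.2327 mL


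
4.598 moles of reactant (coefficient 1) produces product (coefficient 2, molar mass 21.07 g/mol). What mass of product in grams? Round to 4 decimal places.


Use the coefficient ratio to convert reactant moles to product moles, then multiply by the product's molar mass.
moles_P = moles_R * (coeff_P / coeff_R) = 4.598 * (2/1) = 9.196
mass_P = moles_P * M_P = 9.196 * 21.07
mass_P = 193.75972 g, rounded to 4 dp:

193.7597 g


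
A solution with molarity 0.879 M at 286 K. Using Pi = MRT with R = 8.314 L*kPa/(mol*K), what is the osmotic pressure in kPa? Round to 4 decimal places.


Osmotic pressure (van't Hoff): Pi = M*R*T.
RT = 8.314 * 286 = 2377.804
Pi = 0.879 * 2377.804
Pi = 2090.089716 kPa, rounded to 4 dp:

2090.0897 kPa


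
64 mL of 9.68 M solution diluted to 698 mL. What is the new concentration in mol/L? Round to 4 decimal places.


Dilution: M1*V1 = M2*V2, solve for M2.
M2 = M1*V1 / V2
M2 = 9.68 * 64 / 698
M2 = 619.52 / 698
M2 = 0.88756447 mol/L, rounded to 4 dp:

0.8876 mol/L


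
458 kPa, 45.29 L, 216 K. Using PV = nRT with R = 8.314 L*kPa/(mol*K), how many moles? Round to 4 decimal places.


PV = nRT, solve for n = PV / (RT).
PV = 458 * 45.29 = 20742.82
RT = 8.314 * 216 = 1795.824
n = 20742.82 / 1795.824
n = 11.55058625 mol, rounded to 4 dp:

11.5506 mol


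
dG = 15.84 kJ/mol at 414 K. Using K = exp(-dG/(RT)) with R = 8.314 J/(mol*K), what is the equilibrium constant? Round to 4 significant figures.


dG is in kJ/mol; multiply by 1000 to match R in J/(mol*K).
RT = 8.314 * 414 = 3441.996 J/mol
exponent = -dG*1000 / (RT) = -(15.84*1000) / 3441.996 = -4.60198094
K = exp(-4.60198094)
K = 0.010031943, rounded to 4 significant figures:

0.01003


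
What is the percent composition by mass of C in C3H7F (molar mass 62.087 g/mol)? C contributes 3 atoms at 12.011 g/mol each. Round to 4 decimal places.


pct = 100 * (n_elem * M_elem) / M_total
mass_contribution = 3 * 12.011 = 36.033 g/mol
pct = 100 * 36.033 / 62.087
pct = 58.0363039 %, rounded to 4 dp:

58.0363 %


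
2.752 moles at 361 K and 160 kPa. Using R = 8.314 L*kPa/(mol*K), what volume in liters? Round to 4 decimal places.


PV = nRT, solve for V = nRT / P.
nRT = 2.752 * 8.314 * 361 = 8259.7262
V = 8259.7262 / 160
V = 51.62328875 L, rounded to 4 dp:

51.6233 L


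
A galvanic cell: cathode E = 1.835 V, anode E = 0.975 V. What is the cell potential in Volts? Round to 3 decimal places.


Standard cell potential: E_cell = E_cathode - E_anode.
E_cell = 1.835 - (0.975)
E_cell = 0.86 V, rounded to 3 dp:

0.860 V


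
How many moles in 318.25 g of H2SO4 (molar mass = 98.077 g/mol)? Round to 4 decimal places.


n = mass / M
n = 318.25 / 98.077
n = 3.24489942 mol, rounded to 4 dp:

3.2449 mol


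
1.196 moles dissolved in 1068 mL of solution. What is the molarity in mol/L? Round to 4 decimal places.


Convert volume to liters: V_L = V_mL / 1000.
V_L = 1068 / 1000 = 1.068 L
M = n / V_L = 1.196 / 1.068
M = 1.11985019 mol/L, rounded to 4 dp:

1.1199 mol/L


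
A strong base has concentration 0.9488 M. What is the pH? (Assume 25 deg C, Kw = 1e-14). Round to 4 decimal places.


A strong base dissociates completely, so [OH-] equals the given concentration.
pOH = -log10([OH-]) = -log10(0.9488) = 0.022825
pH = 14 - pOH = 14 - 0.022825
pH = 13.977175, rounded to 4 dp:

13.9772


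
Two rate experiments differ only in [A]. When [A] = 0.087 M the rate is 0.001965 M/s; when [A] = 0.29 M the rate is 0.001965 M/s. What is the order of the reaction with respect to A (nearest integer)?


Rate is proportional to [A]^n, so rate2/rate1 = ([A]2/[A]1)^n. Take logs to solve for n.
rate2/rate1 = 0.001965 / 0.001965 = 1.0
[A]2/[A]1 = 0.29 / 0.087 = 3.3333
n = ln(1.0) / ln(3.3333) = 0.0
Nearest integer order:

0


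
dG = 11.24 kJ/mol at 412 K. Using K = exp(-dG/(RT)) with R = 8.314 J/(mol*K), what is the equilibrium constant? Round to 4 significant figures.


dG is in kJ/mol; multiply by 1000 to match R in J/(mol*K).
RT = 8.314 * 412 = 3425.368 J/mol
exponent = -dG*1000 / (RT) = -(11.24*1000) / 3425.368 = -3.28139925
K = exp(-3.28139925)
K = 0.037575642, rounded to 4 significant figures:

0.03758


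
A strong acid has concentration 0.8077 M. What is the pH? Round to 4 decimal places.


A strong acid dissociates completely, so [H+] equals the given concentration.
pH = -log10([H+]) = -log10(0.8077)
pH = 0.09274992, rounded to 4 dp:

0.0927


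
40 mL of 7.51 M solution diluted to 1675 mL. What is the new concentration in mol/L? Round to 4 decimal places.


Dilution: M1*V1 = M2*V2, solve for M2.
M2 = M1*V1 / V2
M2 = 7.51 * 40 / 1675
M2 = 300.4 / 1675
M2 = 0.17934328 mol/L, rounded to 4 dp:

0.1793 mol/L


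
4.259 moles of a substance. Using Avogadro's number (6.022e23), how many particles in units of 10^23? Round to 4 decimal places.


N = n * NA, then divide by 1e23 for the requested units.
N / 1e23 = n * 6.022
N / 1e23 = 4.259 * 6.022
N / 1e23 = 25.647698, rounded to 4 dp:

25.6477


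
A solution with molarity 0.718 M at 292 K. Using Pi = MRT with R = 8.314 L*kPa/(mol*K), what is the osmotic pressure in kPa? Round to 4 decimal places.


Osmotic pressure (van't Hoff): Pi = M*R*T.
RT = 8.314 * 292 = 2427.688
Pi = 0.718 * 2427.688
Pi = 1743.079984 kPa, rounded to 4 dp:

1743.0800 kPa


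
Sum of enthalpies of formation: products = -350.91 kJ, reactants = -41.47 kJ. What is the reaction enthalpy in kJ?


dH_rxn = sum(dH_f products) - sum(dH_f reactants)
dH_rxn = -350.91 - (-41.47)
dH_rxn = -309.44 kJ:

-309.44 kJ


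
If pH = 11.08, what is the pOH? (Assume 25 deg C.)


At 25 deg C, pH + pOH = 14.
pOH = 14 - pH = 14 - 11.08
pOH = 2.92:

2.92


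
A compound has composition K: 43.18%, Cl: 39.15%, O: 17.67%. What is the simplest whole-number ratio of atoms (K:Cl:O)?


Assume 100 g of compound, divide each mass% by atomic mass to get moles, then normalize by the smallest to get a raw atom ratio.
Moles per 100 g: K: 43.18/39.098 = 1.1044, Cl: 39.15/35.453 = 1.1043, O: 17.67/15.999 = 1.1044
Raw ratio (divide by min = 1.1043): K: 1.0, Cl: 1.0, O: 1.0
Multiply by 1 to clear fractions: K: 1.0 ~= 1, Cl: 1.0 ~= 1, O: 1.0 ~= 1
Reduce by GCD to get the simplest whole-number ratio:

1:1:1


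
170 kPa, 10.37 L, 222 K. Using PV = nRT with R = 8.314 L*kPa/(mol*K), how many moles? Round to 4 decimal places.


PV = nRT, solve for n = PV / (RT).
PV = 170 * 10.37 = 1762.9
RT = 8.314 * 222 = 1845.708
n = 1762.9 / 1845.708
n = 0.95513483 mol, rounded to 4 dp:

0.9551 mol


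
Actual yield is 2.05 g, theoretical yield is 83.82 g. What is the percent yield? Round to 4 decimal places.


% yield = 100 * actual / theoretical
% yield = 100 * 2.05 / 83.82
% yield = 2.44571701 %, rounded to 4 dp:

2.4457 %


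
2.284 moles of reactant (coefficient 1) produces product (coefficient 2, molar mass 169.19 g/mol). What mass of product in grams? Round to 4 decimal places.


Use the coefficient ratio to convert reactant moles to product moles, then multiply by the product's molar mass.
moles_P = moles_R * (coeff_P / coeff_R) = 2.284 * (2/1) = 4.568
mass_P = moles_P * M_P = 4.568 * 169.19
mass_P = 772.85992 g, rounded to 4 dp:

772.8599 g


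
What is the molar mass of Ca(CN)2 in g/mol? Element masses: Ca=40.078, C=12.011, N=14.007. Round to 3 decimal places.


M = sum(count * atomic_mass) over atoms.
M = 1*40.078 + 2*12.011 + 2*14.007
M = 40.078 + 24.022 + 28.014
M = 92.114 g/mol, rounded to 3 dp:

92.114 g/mol


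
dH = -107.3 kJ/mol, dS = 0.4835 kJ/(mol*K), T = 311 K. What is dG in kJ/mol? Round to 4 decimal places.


Gibbs: dG = dH - T*dS (consistent units, dS already in kJ/(mol*K)).
T*dS = 311 * 0.4835 = 150.3685
dG = -107.3 - (150.3685)
dG = -257.6685 kJ/mol, rounded to 4 dp:

-257.6685 kJ/mol


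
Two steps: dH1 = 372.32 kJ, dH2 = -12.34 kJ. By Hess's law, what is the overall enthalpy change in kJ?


Hess's law: enthalpy is a state function, so add the step enthalpies.
dH_total = dH1 + dH2 = 372.32 + (-12.34)
dH_total = 359.98 kJ:

359.98 kJ


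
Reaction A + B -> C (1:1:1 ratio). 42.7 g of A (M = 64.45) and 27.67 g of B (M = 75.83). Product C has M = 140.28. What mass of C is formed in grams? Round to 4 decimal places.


Find moles of each reactant; the smaller value is the limiting reagent in a 1:1:1 reaction, so moles_C equals moles of the limiter.
n_A = mass_A / M_A = 42.7 / 64.45 = 0.662529 mol
n_B = mass_B / M_B = 27.67 / 75.83 = 0.364895 mol
Limiting reagent: B (smaller), n_limiting = 0.364895 mol
mass_C = n_limiting * M_C = 0.364895 * 140.28
mass_C = 51.1874706 g, rounded to 4 dp:

51.1875 g


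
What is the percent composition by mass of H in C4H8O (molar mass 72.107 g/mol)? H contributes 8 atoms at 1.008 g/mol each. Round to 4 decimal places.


pct = 100 * (n_elem * M_elem) / M_total
mass_contribution = 8 * 1.008 = 8.064 g/mol
pct = 100 * 8.064 / 72.107
pct = 11.18338025 %, rounded to 4 dp:

11.1834 %


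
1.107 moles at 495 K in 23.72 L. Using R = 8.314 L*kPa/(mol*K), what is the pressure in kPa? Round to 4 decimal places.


PV = nRT, solve for P = nRT / V.
nRT = 1.107 * 8.314 * 495 = 4555.781
P = 4555.781 / 23.72
P = 192.06496627 kPa, rounded to 4 dp:

192.0650 kPa


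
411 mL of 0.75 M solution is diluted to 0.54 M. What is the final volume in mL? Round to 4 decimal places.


Dilution: M1*V1 = M2*V2, solve for V2.
V2 = M1*V1 / M2
V2 = 0.75 * 411 / 0.54
V2 = 308.25 / 0.54
V2 = 570.83333333 mL, rounded to 4 dp:

570.8333 mL


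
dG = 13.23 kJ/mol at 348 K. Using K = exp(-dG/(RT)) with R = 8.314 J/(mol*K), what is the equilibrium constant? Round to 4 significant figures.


dG is in kJ/mol; multiply by 1000 to match R in J/(mol*K).
RT = 8.314 * 348 = 2893.272 J/mol
exponent = -dG*1000 / (RT) = -(13.23*1000) / 2893.272 = -4.57267758
K = exp(-4.57267758)
K = 0.010330263, rounded to 4 significant figures:

0.01033


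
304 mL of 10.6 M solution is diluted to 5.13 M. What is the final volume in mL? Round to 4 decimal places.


Dilution: M1*V1 = M2*V2, solve for V2.
V2 = M1*V1 / M2
V2 = 10.6 * 304 / 5.13
V2 = 3222.4 / 5.13
V2 = 628.14814815 mL, rounded to 4 dp:

628.1481 mL


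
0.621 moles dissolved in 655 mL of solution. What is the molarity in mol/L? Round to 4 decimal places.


Convert volume to liters: V_L = V_mL / 1000.
V_L = 655 / 1000 = 0.655 L
M = n / V_L = 0.621 / 0.655
M = 0.9480916 mol/L, rounded to 4 dp:

0.9481 mol/L


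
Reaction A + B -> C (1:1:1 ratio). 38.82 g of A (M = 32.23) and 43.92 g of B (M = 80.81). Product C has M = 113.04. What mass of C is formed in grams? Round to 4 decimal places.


Find moles of each reactant; the smaller value is the limiting reagent in a 1:1:1 reaction, so moles_C equals moles of the limiter.
n_A = mass_A / M_A = 38.82 / 32.23 = 1.204468 mol
n_B = mass_B / M_B = 43.92 / 80.81 = 0.543497 mol
Limiting reagent: B (smaller), n_limiting = 0.543497 mol
mass_C = n_limiting * M_C = 0.543497 * 113.04
mass_C = 61.43690088 g, rounded to 4 dp:

61.4369 g


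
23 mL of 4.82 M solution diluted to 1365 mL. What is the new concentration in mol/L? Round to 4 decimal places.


Dilution: M1*V1 = M2*V2, solve for M2.
M2 = M1*V1 / V2
M2 = 4.82 * 23 / 1365
M2 = 110.86 / 1365
M2 = 0.08121612 mol/L, rounded to 4 dp:

0.0812 mol/L


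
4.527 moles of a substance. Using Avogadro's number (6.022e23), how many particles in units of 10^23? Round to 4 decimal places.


N = n * NA, then divide by 1e23 for the requested units.
N / 1e23 = n * 6.022
N / 1e23 = 4.527 * 6.022
N / 1e23 = 27.261594, rounded to 4 dp:

27.2616


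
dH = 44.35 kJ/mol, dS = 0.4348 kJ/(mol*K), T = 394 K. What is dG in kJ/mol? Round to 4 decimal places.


Gibbs: dG = dH - T*dS (consistent units, dS already in kJ/(mol*K)).
T*dS = 394 * 0.4348 = 171.3112
dG = 44.35 - (171.3112)
dG = -126.9612 kJ/mol, rounded to 4 dp:

-126.9612 kJ/mol


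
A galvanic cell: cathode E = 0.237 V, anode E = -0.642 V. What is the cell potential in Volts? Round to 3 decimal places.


Standard cell potential: E_cell = E_cathode - E_anode.
E_cell = 0.237 - (-0.642)
E_cell = 0.879 V, rounded to 3 dp:

0.879 V


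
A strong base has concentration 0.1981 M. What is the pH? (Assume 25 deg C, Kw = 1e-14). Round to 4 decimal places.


A strong base dissociates completely, so [OH-] equals the given concentration.
pOH = -log10([OH-]) = -log10(0.1981) = 0.703116
pH = 14 - pOH = 14 - 0.703116
pH = 13.296884, rounded to 4 dp:

13.2969


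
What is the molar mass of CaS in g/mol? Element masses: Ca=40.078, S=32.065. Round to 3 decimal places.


M = sum(count * atomic_mass) over atoms.
M = 1*40.078 + 1*32.065
M = 40.078 + 32.065
M = 72.143 g/mol, rounded to 3 dp:

72.143 g/mol


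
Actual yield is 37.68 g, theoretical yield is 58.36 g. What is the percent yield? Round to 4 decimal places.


% yield = 100 * actual / theoretical
% yield = 100 * 37.68 / 58.36
% yield = 64.56477039 %, rounded to 4 dp:

64.5648 %


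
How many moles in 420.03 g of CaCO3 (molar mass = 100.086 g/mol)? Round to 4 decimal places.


n = mass / M
n = 420.03 / 100.086
n = 4.19669085 mol, rounded to 4 dp:

4.1967 mol


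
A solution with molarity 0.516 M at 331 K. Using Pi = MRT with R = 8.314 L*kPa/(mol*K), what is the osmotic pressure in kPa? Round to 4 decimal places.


Osmotic pressure (van't Hoff): Pi = M*R*T.
RT = 8.314 * 331 = 2751.934
Pi = 0.516 * 2751.934
Pi = 1419.997944 kPa, rounded to 4 dp:

1419.9979 kPa


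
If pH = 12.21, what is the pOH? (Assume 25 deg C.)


At 25 deg C, pH + pOH = 14.
pOH = 14 - pH = 14 - 12.21
pOH = 1.79:

1.79


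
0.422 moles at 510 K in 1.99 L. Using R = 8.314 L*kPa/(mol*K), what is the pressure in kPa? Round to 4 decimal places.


PV = nRT, solve for P = nRT / V.
nRT = 0.422 * 8.314 * 510 = 1789.3391
P = 1789.3391 / 1.99
P = 899.16537688 kPa, rounded to 4 dp:

899.1654 kPa


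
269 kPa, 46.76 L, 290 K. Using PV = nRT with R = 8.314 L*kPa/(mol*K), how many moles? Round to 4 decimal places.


PV = nRT, solve for n = PV / (RT).
PV = 269 * 46.76 = 12578.44
RT = 8.314 * 290 = 2411.06
n = 12578.44 / 2411.06
n = 5.21697511 mol, rounded to 4 dp:

5.2170 mol


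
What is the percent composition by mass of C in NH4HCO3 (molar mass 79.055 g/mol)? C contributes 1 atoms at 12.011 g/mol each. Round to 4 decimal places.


pct = 100 * (n_elem * M_elem) / M_total
mass_contribution = 1 * 12.011 = 12.011 g/mol
pct = 100 * 12.011 / 79.055
pct = 15.19321991 %, rounded to 4 dp:

15.1932 %


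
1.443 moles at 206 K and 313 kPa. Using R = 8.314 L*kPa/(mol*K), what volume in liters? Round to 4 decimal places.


PV = nRT, solve for V = nRT / P.
nRT = 1.443 * 8.314 * 206 = 2471.403
V = 2471.403 / 313
V = 7.89585623 L, rounded to 4 dp:

7.8959 L


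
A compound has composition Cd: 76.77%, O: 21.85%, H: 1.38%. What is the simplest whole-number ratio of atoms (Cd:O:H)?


Assume 100 g of compound, divide each mass% by atomic mass to get moles, then normalize by the smallest to get a raw atom ratio.
Moles per 100 g: Cd: 76.77/112.414 = 0.6829, O: 21.85/15.999 = 1.3657, H: 1.38/1.008 = 1.369
Raw ratio (divide by min = 0.6829): Cd: 1.0, O: 2.0, H: 2.005
Multiply by 1 to clear fractions: Cd: 1.0 ~= 1, O: 2.0 ~= 2, H: 2.005 ~= 2
Reduce by GCD to get the simplest whole-number ratio:

1:2:2


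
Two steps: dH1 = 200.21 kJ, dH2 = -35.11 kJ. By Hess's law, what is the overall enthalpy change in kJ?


Hess's law: enthalpy is a state function, so add the step enthalpies.
dH_total = dH1 + dH2 = 200.21 + (-35.11)
dH_total = 165.1 kJ:

165.10 kJ


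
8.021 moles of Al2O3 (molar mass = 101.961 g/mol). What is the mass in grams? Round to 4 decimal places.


mass = n * M
mass = 8.021 * 101.961
mass = 817.829181 g, rounded to 4 dp:

817.8292 g


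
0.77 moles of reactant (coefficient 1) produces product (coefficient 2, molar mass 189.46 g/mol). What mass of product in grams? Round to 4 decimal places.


Use the coefficient ratio to convert reactant moles to product moles, then multiply by the product's molar mass.
moles_P = moles_R * (coeff_P / coeff_R) = 0.77 * (2/1) = 1.54
mass_P = moles_P * M_P = 1.54 * 189.46
mass_P = 291.7684 g, rounded to 4 dp:

291.7684 g


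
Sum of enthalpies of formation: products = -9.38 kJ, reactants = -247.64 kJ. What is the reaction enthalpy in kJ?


dH_rxn = sum(dH_f products) - sum(dH_f reactants)
dH_rxn = -9.38 - (-247.64)
dH_rxn = 238.26 kJ:

238.26 kJ


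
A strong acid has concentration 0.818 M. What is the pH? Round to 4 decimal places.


A strong acid dissociates completely, so [H+] equals the given concentration.
pH = -log10([H+]) = -log10(0.818)
pH = 0.0872467, rounded to 4 dp:

0.0872


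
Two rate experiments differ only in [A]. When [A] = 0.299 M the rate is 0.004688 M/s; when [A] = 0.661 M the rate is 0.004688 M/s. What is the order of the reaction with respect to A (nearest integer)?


Rate is proportional to [A]^n, so rate2/rate1 = ([A]2/[A]1)^n. Take logs to solve for n.
rate2/rate1 = 0.004688 / 0.004688 = 1.0
[A]2/[A]1 = 0.661 / 0.299 = 2.2107
n = ln(1.0) / ln(2.2107) = 0.0
Nearest integer order:

0


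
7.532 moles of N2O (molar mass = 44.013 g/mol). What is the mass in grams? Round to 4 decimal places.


mass = n * M
mass = 7.532 * 44.013
mass = 331.505916 g, rounded to 4 dp:

331.5059 g


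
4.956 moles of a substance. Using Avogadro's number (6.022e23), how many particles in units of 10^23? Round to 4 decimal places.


N = n * NA, then divide by 1e23 for the requested units.
N / 1e23 = n * 6.022
N / 1e23 = 4.956 * 6.022
N / 1e23 = 29.845032, rounded to 4 dp:

29.8450


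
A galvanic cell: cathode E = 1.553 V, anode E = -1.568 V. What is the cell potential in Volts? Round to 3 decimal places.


Standard cell potential: E_cell = E_cathode - E_anode.
E_cell = 1.553 - (-1.568)
E_cell = 3.121 V, rounded to 3 dp:

3.121 V


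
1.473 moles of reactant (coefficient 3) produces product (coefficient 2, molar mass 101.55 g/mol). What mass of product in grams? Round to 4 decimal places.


Use the coefficient ratio to convert reactant moles to product moles, then multiply by the product's molar mass.
moles_P = moles_R * (coeff_P / coeff_R) = 1.473 * (2/3) = 0.982
mass_P = moles_P * M_P = 0.982 * 101.55
mass_P = 99.7221 g, rounded to 4 dp:

99.7221 g


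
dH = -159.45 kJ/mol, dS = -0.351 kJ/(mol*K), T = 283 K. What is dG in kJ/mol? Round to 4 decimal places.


Gibbs: dG = dH - T*dS (consistent units, dS already in kJ/(mol*K)).
T*dS = 283 * -0.351 = -99.333
dG = -159.45 - (-99.333)
dG = -60.117 kJ/mol, rounded to 4 dp:

-60.1170 kJ/mol


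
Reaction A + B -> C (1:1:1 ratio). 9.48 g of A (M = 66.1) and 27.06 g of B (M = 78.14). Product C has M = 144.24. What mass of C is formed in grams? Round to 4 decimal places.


Find moles of each reactant; the smaller value is the limiting reagent in a 1:1:1 reaction, so moles_C equals moles of the limiter.
n_A = mass_A / M_A = 9.48 / 66.1 = 0.143419 mol
n_B = mass_B / M_B = 27.06 / 78.14 = 0.346302 mol
Limiting reagent: A (smaller), n_limiting = 0.143419 mol
mass_C = n_limiting * M_C = 0.143419 * 144.24
mass_C = 20.68675656 g, rounded to 4 dp:

20.6868 g


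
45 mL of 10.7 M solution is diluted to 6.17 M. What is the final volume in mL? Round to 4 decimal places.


Dilution: M1*V1 = M2*V2, solve for V2.
V2 = M1*V1 / M2
V2 = 10.7 * 45 / 6.17
V2 = 481.5 / 6.17
V2 = 78.03889789 mL, rounded to 4 dp:

78.0389 mL


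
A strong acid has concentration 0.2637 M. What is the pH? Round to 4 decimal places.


A strong acid dissociates completely, so [H+] equals the given concentration.
pH = -log10([H+]) = -log10(0.2637)
pH = 0.57888987, rounded to 4 dp:

0.5789


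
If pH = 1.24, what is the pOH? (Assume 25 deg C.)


At 25 deg C, pH + pOH = 14.
pOH = 14 - pH = 14 - 1.24
pOH = 12.76:

12.76


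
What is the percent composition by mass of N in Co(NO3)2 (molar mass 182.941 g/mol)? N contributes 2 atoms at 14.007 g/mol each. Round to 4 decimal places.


pct = 100 * (n_elem * M_elem) / M_total
mass_contribution = 2 * 14.007 = 28.014 g/mol
pct = 100 * 28.014 / 182.941
pct = 15.31313374 %, rounded to 4 dp:

15.3131 %


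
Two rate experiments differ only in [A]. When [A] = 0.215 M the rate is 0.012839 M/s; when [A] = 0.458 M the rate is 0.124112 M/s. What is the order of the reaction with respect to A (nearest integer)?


Rate is proportional to [A]^n, so rate2/rate1 = ([A]2/[A]1)^n. Take logs to solve for n.
rate2/rate1 = 0.124112 / 0.012839 = 9.6668
[A]2/[A]1 = 0.458 / 0.215 = 2.1302
n = ln(9.6668) / ln(2.1302) = 3.0
Nearest integer order:

3


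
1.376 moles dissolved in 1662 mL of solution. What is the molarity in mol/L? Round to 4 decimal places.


Convert volume to liters: V_L = V_mL / 1000.
V_L = 1662 / 1000 = 1.662 L
M = n / V_L = 1.376 / 1.662
M = 0.82791817 mol/L, rounded to 4 dp:

0.8279 mol/L


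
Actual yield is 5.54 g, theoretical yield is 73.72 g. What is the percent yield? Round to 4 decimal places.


% yield = 100 * actual / theoretical
% yield = 100 * 5.54 / 73.72
% yield = 7.51492132 %, rounded to 4 dp:

7.5149 %


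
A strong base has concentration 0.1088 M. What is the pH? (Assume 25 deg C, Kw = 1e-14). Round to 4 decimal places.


A strong base dissociates completely, so [OH-] equals the given concentration.
pOH = -log10([OH-]) = -log10(0.1088) = 0.963371
pH = 14 - pOH = 14 - 0.963371
pH = 13.036629, rounded to 4 dp:

13.0366


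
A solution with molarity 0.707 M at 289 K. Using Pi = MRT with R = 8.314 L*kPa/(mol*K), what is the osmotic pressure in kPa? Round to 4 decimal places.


Osmotic pressure (van't Hoff): Pi = M*R*T.
RT = 8.314 * 289 = 2402.746
Pi = 0.707 * 2402.746
Pi = 1698.741422 kPa, rounded to 4 dp:

1698.7414 kPa


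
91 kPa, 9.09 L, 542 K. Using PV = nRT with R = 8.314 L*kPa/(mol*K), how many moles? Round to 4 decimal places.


PV = nRT, solve for n = PV / (RT).
PV = 91 * 9.09 = 827.19
RT = 8.314 * 542 = 4506.188
n = 827.19 / 4506.188
n = 0.18356757 mol, rounded to 4 dp:

0.1836 mol


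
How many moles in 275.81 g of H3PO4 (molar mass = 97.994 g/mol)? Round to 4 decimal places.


n = mass / M
n = 275.81 / 97.994
n = 2.81456008 mol, rounded to 4 dp:

2.8146 mol


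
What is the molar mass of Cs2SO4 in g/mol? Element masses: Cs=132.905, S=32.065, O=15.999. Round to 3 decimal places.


M = sum(count * atomic_mass) over atoms.
M = 2*132.905 + 1*32.065 + 4*15.999
M = 265.81 + 32.065 + 63.996
M = 361.871 g/mol, rounded to 3 dp:

361.871 g/mol


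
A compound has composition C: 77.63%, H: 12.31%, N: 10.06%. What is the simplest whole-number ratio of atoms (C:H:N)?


Assume 100 g of compound, divide each mass% by atomic mass to get moles, then normalize by the smallest to get a raw atom ratio.
Moles per 100 g: C: 77.63/12.011 = 6.4632, H: 12.31/1.008 = 12.2123, N: 10.06/14.007 = 0.7182
Raw ratio (divide by min = 0.7182): C: 8.999, H: 17.004, N: 1.0
Multiply by 1 to clear fractions: C: 8.999 ~= 9, H: 17.004 ~= 17, N: 1.0 ~= 1
Reduce by GCD to get the simplest whole-number ratio:

9:17:1


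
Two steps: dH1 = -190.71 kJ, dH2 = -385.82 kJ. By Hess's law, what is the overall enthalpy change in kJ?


Hess's law: enthalpy is a state function, so add the step enthalpies.
dH_total = dH1 + dH2 = -190.71 + (-385.82)
dH_total = -576.53 kJ:

-576.53 kJ


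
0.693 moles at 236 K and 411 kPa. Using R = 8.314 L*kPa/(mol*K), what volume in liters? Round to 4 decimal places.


PV = nRT, solve for V = nRT / P.
nRT = 0.693 * 8.314 * 236 = 1359.7381
V = 1359.7381 / 411
V = 3.30836521 L, rounded to 4 dp:

3.3084 L


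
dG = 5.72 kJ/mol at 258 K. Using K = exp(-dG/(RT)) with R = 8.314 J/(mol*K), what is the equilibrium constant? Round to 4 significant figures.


dG is in kJ/mol; multiply by 1000 to match R in J/(mol*K).
RT = 8.314 * 258 = 2145.012 J/mol
exponent = -dG*1000 / (RT) = -(5.72*1000) / 2145.012 = -2.66665175
K = exp(-2.66665175)
K = 0.069484488, rounded to 4 significant figures:

0.06948


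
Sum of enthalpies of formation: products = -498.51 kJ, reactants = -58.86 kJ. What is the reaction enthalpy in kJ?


dH_rxn = sum(dH_f products) - sum(dH_f reactants)
dH_rxn = -498.51 - (-58.86)
dH_rxn = -439.65 kJ:

-439.65 kJ


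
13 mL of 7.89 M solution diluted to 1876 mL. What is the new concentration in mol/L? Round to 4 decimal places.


Dilution: M1*V1 = M2*V2, solve for M2.
M2 = M1*V1 / V2
M2 = 7.89 * 13 / 1876
M2 = 102.57 / 1876
M2 = 0.05467484 mol/L, rounded to 4 dp:

0.0547 mol/L


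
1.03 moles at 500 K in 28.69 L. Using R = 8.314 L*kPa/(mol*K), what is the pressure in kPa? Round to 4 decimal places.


PV = nRT, solve for P = nRT / V.
nRT = 1.03 * 8.314 * 500 = 4281.71
P = 4281.71 / 28.69
P = 149.24050192 kPa, rounded to 4 dp:

149.2405 kPa


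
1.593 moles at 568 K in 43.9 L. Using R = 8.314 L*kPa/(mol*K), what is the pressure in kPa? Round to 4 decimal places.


PV = nRT, solve for P = nRT / V.
nRT = 1.593 * 8.314 * 568 = 7522.7067
P = 7522.7067 / 43.9
P = 171.3600615 kPa, rounded to 4 dp:

171.3601 kPa


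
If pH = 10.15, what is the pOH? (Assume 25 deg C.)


At 25 deg C, pH + pOH = 14.
pOH = 14 - pH = 14 - 10.15
pOH = 3.85:

3.85


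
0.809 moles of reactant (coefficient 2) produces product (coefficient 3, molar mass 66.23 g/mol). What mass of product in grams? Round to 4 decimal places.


Use the coefficient ratio to convert reactant moles to product moles, then multiply by the product's molar mass.
moles_P = moles_R * (coeff_P / coeff_R) = 0.809 * (3/2) = 1.2135
mass_P = moles_P * M_P = 1.2135 * 66.23
mass_P = 80.370105 g, rounded to 4 dp:

80.3701 g


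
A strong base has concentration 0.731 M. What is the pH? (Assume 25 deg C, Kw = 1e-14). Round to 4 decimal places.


A strong base dissociates completely, so [OH-] equals the given concentration.
pOH = -log10([OH-]) = -log10(0.731) = 0.136083
pH = 14 - pOH = 14 - 0.136083
pH = 13.863917, rounded to 4 dp:

13.8639


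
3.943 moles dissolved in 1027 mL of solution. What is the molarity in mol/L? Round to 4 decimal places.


Convert volume to liters: V_L = V_mL / 1000.
V_L = 1027 / 1000 = 1.027 L
M = n / V_L = 3.943 / 1.027
M = 3.83933788 mol/L, rounded to 4 dp:

3.8393 mol/L


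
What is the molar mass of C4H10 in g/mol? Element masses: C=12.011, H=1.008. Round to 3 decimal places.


M = sum(count * atomic_mass) over atoms.
M = 4*12.011 + 10*1.008
M = 48.044 + 10.08
M = 58.124 g/mol, rounded to 3 dp:

58.124 g/mol


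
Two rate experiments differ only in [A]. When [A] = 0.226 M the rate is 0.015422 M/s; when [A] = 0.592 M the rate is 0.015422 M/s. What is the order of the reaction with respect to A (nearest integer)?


Rate is proportional to [A]^n, so rate2/rate1 = ([A]2/[A]1)^n. Take logs to solve for n.
rate2/rate1 = 0.015422 / 0.015422 = 1.0
[A]2/[A]1 = 0.592 / 0.226 = 2.6195
n = ln(1.0) / ln(2.6195) = 0.0
Nearest integer order:

0


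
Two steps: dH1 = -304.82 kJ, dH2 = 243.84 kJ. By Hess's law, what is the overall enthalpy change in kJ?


Hess's law: enthalpy is a state function, so add the step enthalpies.
dH_total = dH1 + dH2 = -304.82 + (243.84)
dH_total = -60.98 kJ:

-60.98 kJ


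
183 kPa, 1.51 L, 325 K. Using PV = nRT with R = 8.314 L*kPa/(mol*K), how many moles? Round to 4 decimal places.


PV = nRT, solve for n = PV / (RT).
PV = 183 * 1.51 = 276.33
RT = 8.314 * 325 = 2702.05
n = 276.33 / 2702.05
n = 0.1022668 mol, rounded to 4 dp:

0.1023 mol


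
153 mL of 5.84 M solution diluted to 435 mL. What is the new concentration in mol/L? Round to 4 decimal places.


Dilution: M1*V1 = M2*V2, solve for M2.
M2 = M1*V1 / V2
M2 = 5.84 * 153 / 435
M2 = 893.52 / 435
M2 = 2.05406897 mol/L, rounded to 4 dp:

2.0541 mol/L


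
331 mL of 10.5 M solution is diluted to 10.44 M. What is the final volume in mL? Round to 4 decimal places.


Dilution: M1*V1 = M2*V2, solve for V2.
V2 = M1*V1 / M2
V2 = 10.5 * 331 / 10.44
V2 = 3475.5 / 10.44
V2 = 332.90229885 mL, rounded to 4 dp:

332.9023 mL


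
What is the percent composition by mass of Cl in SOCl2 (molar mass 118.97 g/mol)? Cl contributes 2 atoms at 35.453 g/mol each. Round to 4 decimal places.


pct = 100 * (n_elem * M_elem) / M_total
mass_contribution = 2 * 35.453 = 70.906 g/mol
pct = 100 * 70.906 / 118.97
pct = 59.59989913 %, rounded to 4 dp:

59.5999 %


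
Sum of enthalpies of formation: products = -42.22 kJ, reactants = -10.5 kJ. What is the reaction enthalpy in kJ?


dH_rxn = sum(dH_f products) - sum(dH_f reactants)
dH_rxn = -42.22 - (-10.5)
dH_rxn = -31.72 kJ:

-31.72 kJ


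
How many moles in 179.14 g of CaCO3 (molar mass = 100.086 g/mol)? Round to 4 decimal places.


n = mass / M
n = 179.14 / 100.086
n = 1.78986072 mol, rounded to 4 dp:

1.7899 mol


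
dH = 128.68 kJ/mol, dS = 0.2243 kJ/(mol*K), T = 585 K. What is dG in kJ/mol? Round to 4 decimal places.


Gibbs: dG = dH - T*dS (consistent units, dS already in kJ/(mol*K)).
T*dS = 585 * 0.2243 = 131.2155
dG = 128.68 - (131.2155)
dG = -2.5355 kJ/mol, rounded to 4 dp:

-2.5355 kJ/mol


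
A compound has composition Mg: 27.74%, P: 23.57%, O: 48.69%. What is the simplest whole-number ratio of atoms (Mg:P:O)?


Assume 100 g of compound, divide each mass% by atomic mass to get moles, then normalize by the smallest to get a raw atom ratio.
Moles per 100 g: Mg: 27.74/24.305 = 1.1413, P: 23.57/30.974 = 0.761, O: 48.69/15.999 = 3.0433
Raw ratio (divide by min = 0.761): Mg: 1.5, P: 1.0, O: 3.999
Multiply by 2 to clear fractions: Mg: 3.0 ~= 3, P: 2.0 ~= 2, O: 7.999 ~= 8
Reduce by GCD to get the simplest whole-number ratio:

3:2:8


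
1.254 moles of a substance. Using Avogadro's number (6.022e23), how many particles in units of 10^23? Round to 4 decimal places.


N = n * NA, then divide by 1e23 for the requested units.
N / 1e23 = n * 6.022
N / 1e23 = 1.254 * 6.022
N / 1e23 = 7.551588, rounded to 4 dp:

7.5516


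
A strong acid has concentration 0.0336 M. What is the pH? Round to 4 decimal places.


A strong acid dissociates completely, so [H+] equals the given concentration.
pH = -log10([H+]) = -log10(0.0336)
pH = 1.47366072, rounded to 4 dp:

1.4737


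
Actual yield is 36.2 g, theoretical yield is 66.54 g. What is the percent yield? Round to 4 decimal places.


% yield = 100 * actual / theoretical
% yield = 100 * 36.2 / 66.54
% yield = 54.4033664 %, rounded to 4 dp:

54.4034 %


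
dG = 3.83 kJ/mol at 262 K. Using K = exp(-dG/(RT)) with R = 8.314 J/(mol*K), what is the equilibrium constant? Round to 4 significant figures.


dG is in kJ/mol; multiply by 1000 to match R in J/(mol*K).
RT = 8.314 * 262 = 2178.268 J/mol
exponent = -dG*1000 / (RT) = -(3.83*1000) / 2178.268 = -1.75827768
K = exp(-1.75827768)
K = 0.17234144, rounded to 4 significant figures:

0.1723
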